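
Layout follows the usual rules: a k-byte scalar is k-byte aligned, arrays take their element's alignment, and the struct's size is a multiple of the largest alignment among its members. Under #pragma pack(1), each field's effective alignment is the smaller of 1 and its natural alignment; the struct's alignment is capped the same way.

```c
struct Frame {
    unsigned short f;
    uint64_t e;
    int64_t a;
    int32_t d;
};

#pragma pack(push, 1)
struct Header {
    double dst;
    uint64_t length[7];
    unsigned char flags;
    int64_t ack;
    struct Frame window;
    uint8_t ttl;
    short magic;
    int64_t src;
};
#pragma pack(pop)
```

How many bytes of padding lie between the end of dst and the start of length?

0

Frame: f at 0 (size 2, align 2) → ends 2; pad 6 to align 8 for e; e at 8 (size 8, align 8) → ends 16; a at 16 (size 8, align 8) → ends 24; d at 24 (size 4, align 4) → ends 28; tail pad 4 to reach multiple of 8; total 32 bytes, alignment 8
dst at 0 (size 8, align 1) → ends 8
length at 8 (size 56, align 1) → ends 64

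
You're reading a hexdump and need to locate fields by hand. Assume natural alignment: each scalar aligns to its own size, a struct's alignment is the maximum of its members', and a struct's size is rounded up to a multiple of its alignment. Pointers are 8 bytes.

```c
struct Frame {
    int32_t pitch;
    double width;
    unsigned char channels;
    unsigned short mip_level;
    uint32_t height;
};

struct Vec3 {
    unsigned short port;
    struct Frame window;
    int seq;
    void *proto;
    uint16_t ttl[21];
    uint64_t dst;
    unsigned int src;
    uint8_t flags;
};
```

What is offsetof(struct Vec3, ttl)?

Frame: pitch at 0 (size 4, align 4) → ends 4; pad 4 to align 8 for width; width at 8 (size 8, align 8) → ends 16; channels at 16 (size 1, align 1) → ends 17; pad 1 to align 2 for mip_level; mip_level at 18 (size 2, align 2) → ends 20; height at 20 (size 4, align 4) → ends 24; total 24 bytes, alignment 8
port at 0 (size 2, align 2) → ends 2
pad 6 to align 8 for window
window at 8 (size 24, align 8) → ends 32
seq at 32 (size 4, align 4) → ends 36
pad 4 to align 8 for proto
proto at 40 (size 8, align 8) → ends 48
ttl at 48 (size 42, align 2) → ends 90

48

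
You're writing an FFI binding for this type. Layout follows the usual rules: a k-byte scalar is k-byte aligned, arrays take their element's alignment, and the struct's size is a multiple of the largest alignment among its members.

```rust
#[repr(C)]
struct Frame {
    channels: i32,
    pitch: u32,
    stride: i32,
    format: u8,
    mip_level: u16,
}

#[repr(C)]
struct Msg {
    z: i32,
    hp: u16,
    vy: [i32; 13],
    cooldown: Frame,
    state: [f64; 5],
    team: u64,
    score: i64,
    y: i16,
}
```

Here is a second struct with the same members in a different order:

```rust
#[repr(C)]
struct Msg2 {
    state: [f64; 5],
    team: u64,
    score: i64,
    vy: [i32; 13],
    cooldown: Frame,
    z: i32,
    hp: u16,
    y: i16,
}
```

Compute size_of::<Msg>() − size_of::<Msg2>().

Frame: @0: channels [4B, align 4] → 4; @4: pitch [4B, align 4] → 8; @8: stride [4B, align 4] → 12; @12: format [1B, align 1] → 13; +1 pad (align 2); @14: mip_level [2B, align 2] → 16; size 16, align 4
@0: z [4B, align 4] → 4
@4: hp [2B, align 2] → 6
+2 pad (align 4)
@8: vy [52B, align 4] → 60
@60: cooldown [16B, align 4] → 76
+4 pad (align 8)
@80: state [40B, align 8] → 120
@120: team [8B, align 8] → 128
@128: score [8B, align 8] → 136
@136: y [2B, align 2] → 138
+6 tail pad (align 8)
size 144, align 8
— Msg2 —
@0: state [40B, align 8] → 40
@40: team [8B, align 8] → 48
@48: score [8B, align 8] → 56
@56: vy [52B, align 4] → 108
@108: cooldown [16B, align 4] → 124
@124: z [4B, align 4] → 128
@128: hp [2B, align 2] → 130
@130: y [2B, align 2] → 132
+4 tail pad (align 8)
size 136, align 8
144 − 136 = 8

8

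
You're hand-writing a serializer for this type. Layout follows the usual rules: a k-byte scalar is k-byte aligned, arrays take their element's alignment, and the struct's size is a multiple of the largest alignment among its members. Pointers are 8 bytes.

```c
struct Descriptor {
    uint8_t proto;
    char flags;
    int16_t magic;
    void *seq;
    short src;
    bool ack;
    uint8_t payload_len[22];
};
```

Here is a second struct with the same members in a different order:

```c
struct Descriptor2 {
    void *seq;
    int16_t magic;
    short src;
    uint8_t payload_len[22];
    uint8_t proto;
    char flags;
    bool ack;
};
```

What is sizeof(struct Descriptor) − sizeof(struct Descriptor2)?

8

proto at 0 (size 1, align 1) → ends 1
flags at 1 (size 1, align 1) → ends 2
magic at 2 (size 2, align 2) → ends 4
pad 4 to align 8 for seq
seq at 8 (size 8, align 8) → ends 16
src at 16 (size 2, align 2) → ends 18
ack at 18 (size 1, align 1) → ends 19
payload_len at 19 (size 22, align 1) → ends 41
tail pad 7 to reach multiple of 8
total 48 bytes, alignment 8
— Descriptor2 —
seq at 0 (size 8, align 8) → ends 8
magic at 8 (size 2, align 2) → ends 10
src at 10 (size 2, align 2) → ends 12
payload_len at 12 (size 22, align 1) → ends 34
proto at 34 (size 1, align 1) → ends 35
flags at 35 (size 1, align 1) → ends 36
ack at 36 (size 1, align 1) → ends 37
tail pad 3 to reach multiple of 8
total 40 bytes, alignment 8
48 − 40 = 8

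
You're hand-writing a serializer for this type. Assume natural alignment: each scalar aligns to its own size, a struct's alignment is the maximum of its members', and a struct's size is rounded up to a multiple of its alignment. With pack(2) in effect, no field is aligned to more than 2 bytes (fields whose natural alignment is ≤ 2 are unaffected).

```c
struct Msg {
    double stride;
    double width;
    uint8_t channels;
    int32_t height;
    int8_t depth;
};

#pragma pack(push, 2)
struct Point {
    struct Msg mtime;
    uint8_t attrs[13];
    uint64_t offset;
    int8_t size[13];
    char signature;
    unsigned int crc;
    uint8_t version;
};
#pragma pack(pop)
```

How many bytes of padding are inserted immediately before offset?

Msg: stride at 0 (size 8, align 8) → ends 8; width at 8 (size 8, align 8) → ends 16; channels at 16 (size 1, align 1) → ends 17; pad 3 to align 4 for height; height at 20 (size 4, align 4) → ends 24; depth at 24 (size 1, align 1) → ends 25; tail pad 7 to reach multiple of 8; total 32 bytes, alignment 8
mtime at 0 (size 32, align 2) → ends 32
attrs at 32 (size 13, align 1) → ends 45
pad 1 to align 2 for offset
offset at 46 (size 8, align 2) → ends 54

1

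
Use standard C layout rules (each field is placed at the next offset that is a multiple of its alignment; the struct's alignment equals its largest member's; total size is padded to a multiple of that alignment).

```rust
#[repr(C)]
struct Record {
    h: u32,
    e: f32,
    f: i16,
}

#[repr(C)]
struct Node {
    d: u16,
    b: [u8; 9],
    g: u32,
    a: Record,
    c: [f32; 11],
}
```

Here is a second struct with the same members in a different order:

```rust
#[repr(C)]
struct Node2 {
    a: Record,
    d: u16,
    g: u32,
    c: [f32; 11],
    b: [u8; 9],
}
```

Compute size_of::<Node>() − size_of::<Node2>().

-4

Record: h at 0 (size 4, align 4) → ends 4; e at 4 (size 4, align 4) → ends 8; f at 8 (size 2, align 2) → ends 10; tail pad 2 to reach multiple of 4; total 12 bytes, alignment 4
d at 0 (size 2, align 2) → ends 2
b at 2 (size 9, align 1) → ends 11
pad 1 to align 4 for g
g at 12 (size 4, align 4) → ends 16
a at 16 (size 12, align 4) → ends 28
c at 28 (size 44, align 4) → ends 72
total 72 bytes, alignment 4
— Node2 —
a at 0 (size 12, align 4) → ends 12
d at 12 (size 2, align 2) → ends 14
pad 2 to align 4 for g
g at 16 (size 4, align 4) → ends 20
c at 20 (size 44, align 4) → ends 64
b at 64 (size 9, align 1) → ends 73
tail pad 3 to reach multiple of 4
total 76 bytes, alignment 4
72 − 76 = -4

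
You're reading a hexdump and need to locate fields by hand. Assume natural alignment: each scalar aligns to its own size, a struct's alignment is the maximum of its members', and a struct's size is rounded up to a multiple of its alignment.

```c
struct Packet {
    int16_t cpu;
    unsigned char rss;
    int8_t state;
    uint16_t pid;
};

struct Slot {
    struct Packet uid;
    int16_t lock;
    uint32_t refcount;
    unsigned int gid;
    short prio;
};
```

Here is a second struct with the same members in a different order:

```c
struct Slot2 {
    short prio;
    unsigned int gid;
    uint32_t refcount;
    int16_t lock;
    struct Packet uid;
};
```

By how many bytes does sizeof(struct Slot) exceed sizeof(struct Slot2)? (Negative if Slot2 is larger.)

0

Packet: 0..2  cpu  (2B, 2-aligned); 2..3  rss  (1B, 1-aligned); 3..4  state  (1B, 1-aligned); 4..6  pid  (2B, 2-aligned); sizeof = 6, alignof = 2
0..6  uid  (6B, 2-aligned)
6..8  lock  (2B, 2-aligned)
8..12  refcount  (4B, 4-aligned)
12..16  gid  (4B, 4-aligned)
16..18  prio  (2B, 2-aligned)
18..20  -- tail padding (2B)
sizeof = 20, alignof = 4
— Slot2 —
0..2  prio  (2B, 2-aligned)
2..4  -- padding (2B)
4..8  gid  (4B, 4-aligned)
8..12  refcount  (4B, 4-aligned)
12..14  lock  (2B, 2-aligned)
14..20  uid  (6B, 2-aligned)
sizeof = 20, alignof = 4
20 − 20 = 0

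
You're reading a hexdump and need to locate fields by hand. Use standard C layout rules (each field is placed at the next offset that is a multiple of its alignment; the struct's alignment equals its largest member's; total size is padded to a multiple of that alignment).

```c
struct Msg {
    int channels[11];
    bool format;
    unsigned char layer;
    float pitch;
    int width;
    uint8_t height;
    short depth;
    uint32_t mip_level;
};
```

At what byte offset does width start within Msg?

52

0..44  channels  (44B, 4-aligned)
44..45  format  (1B, 1-aligned)
45..46  layer  (1B, 1-aligned)
46..48  -- padding (2B)
48..52  pitch  (4B, 4-aligned)
52..56  width  (4B, 4-aligned)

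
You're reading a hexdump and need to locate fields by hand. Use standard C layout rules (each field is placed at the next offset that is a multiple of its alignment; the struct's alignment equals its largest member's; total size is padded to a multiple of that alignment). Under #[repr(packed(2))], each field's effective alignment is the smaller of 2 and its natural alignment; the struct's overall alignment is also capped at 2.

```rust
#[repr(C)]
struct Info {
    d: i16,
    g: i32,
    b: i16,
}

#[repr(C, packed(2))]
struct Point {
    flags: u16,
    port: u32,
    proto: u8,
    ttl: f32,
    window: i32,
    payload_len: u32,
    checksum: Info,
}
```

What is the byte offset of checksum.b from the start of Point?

28

Info: @0: d [2B, align 2] → 2; +2 pad (align 4); @4: g [4B, align 4] → 8; @8: b [2B, align 2] → 10; +2 tail pad (align 4); size 12, align 4
@0: flags [2B, align 2] → 2
@2: port [4B, align 2] → 6
@6: proto [1B, align 1] → 7
+1 pad (align 2)
@8: ttl [4B, align 2] → 12
@12: window [4B, align 2] → 16
@16: payload_len [4B, align 2] → 20
@20: checksum [12B, align 2] → 32
within Info: b at 8
20 + 8 = 28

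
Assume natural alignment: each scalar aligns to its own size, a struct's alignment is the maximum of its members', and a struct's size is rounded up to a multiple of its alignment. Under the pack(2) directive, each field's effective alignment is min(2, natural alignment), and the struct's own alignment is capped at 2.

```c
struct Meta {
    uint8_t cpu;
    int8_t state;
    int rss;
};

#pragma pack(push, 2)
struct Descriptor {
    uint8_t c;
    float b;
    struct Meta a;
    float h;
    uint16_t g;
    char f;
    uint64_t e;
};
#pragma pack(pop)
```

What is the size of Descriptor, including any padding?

30

Meta: 0..1  cpu  (1B, 1-aligned); 1..2  state  (1B, 1-aligned); 2..4  -- padding (2B); 4..8  rss  (4B, 4-aligned); sizeof = 8, alignof = 4
0..1  c  (1B, 1-aligned)
1..2  -- padding (1B)
2..6  b  (4B, 2-aligned)
6..14  a  (8B, 2-aligned)
14..18  h  (4B, 2-aligned)
18..20  g  (2B, 2-aligned)
20..21  f  (1B, 1-aligned)
21..22  -- padding (1B)
22..30  e  (8B, 2-aligned)
sizeof = 30, alignof = 2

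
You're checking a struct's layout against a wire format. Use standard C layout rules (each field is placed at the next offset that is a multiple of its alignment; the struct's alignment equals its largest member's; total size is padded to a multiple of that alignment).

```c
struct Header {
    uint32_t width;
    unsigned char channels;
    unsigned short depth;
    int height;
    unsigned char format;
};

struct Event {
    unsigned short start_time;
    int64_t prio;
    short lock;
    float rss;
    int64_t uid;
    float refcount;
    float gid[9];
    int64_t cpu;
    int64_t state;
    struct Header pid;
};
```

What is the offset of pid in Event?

Header: 0..4  width  (4B, 4-aligned); 4..5  channels  (1B, 1-aligned); 5..6  -- padding (1B); 6..8  depth  (2B, 2-aligned); 8..12  height  (4B, 4-aligned); 12..13  format  (1B, 1-aligned); 13..16  -- tail padding (3B); sizeof = 16, alignof = 4
0..2  start_time  (2B, 2-aligned)
2..8  -- padding (6B)
8..16  prio  (8B, 8-aligned)
16..18  lock  (2B, 2-aligned)
18..20  -- padding (2B)
20..24  rss  (4B, 4-aligned)
24..32  uid  (8B, 8-aligned)
32..36  refcount  (4B, 4-aligned)
36..72  gid  (36B, 4-aligned)
72..80  cpu  (8B, 8-aligned)
80..88  state  (8B, 8-aligned)
88..104  pid  (16B, 4-aligned)

88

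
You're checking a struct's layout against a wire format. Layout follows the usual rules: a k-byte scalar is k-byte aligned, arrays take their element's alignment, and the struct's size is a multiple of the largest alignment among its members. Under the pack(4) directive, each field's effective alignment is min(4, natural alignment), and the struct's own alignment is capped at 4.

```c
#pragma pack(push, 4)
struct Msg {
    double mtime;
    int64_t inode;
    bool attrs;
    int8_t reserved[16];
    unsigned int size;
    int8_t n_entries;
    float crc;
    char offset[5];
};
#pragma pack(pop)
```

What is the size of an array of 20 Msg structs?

1120

0..8  mtime  (8B, 4-aligned)
8..16  inode  (8B, 4-aligned)
16..17  attrs  (1B, 1-aligned)
17..33  reserved  (16B, 1-aligned)
33..36  -- padding (3B)
36..40  size  (4B, 4-aligned)
40..41  n_entries  (1B, 1-aligned)
41..44  -- padding (3B)
44..48  crc  (4B, 4-aligned)
48..53  offset  (5B, 1-aligned)
53..56  -- tail padding (3B)
sizeof = 56, alignof = 4
array of 20: 20 × 56 = 1120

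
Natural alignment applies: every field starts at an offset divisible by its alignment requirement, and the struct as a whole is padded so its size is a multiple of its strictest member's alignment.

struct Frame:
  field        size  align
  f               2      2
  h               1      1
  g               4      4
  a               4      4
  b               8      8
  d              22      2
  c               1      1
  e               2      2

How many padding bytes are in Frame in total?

@0: f [2B, align 2] → 2
@2: h [1B, align 1] → 3
+1 pad (align 4)
@4: g [4B, align 4] → 8
@8: a [4B, align 4] → 12
+4 pad (align 8)
@16: b [8B, align 8] → 24
@24: d [22B, align 2] → 46
@46: c [1B, align 1] → 47
+1 pad (align 2)
@48: e [2B, align 2] → 50
+6 tail pad (align 8)
size 56, align 8
data bytes 44, size 56 → padding 12

12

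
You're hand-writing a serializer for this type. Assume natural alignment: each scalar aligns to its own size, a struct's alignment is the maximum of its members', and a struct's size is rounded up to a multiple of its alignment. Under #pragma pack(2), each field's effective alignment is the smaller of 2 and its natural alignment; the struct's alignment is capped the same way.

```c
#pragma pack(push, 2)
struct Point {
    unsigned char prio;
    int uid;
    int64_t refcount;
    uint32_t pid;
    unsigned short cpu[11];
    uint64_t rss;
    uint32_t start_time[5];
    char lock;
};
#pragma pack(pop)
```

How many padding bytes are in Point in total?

@0: prio [1B, align 1] → 1
+1 pad (align 2)
@2: uid [4B, align 2] → 6
@6: refcount [8B, align 2] → 14
@14: pid [4B, align 2] → 18
@18: cpu [22B, align 2] → 40
@40: rss [8B, align 2] → 48
@48: start_time [20B, align 2] → 68
@68: lock [1B, align 1] → 69
+1 tail pad (align 2)
size 70, align 2
data bytes 68, size 70 → padding 2

2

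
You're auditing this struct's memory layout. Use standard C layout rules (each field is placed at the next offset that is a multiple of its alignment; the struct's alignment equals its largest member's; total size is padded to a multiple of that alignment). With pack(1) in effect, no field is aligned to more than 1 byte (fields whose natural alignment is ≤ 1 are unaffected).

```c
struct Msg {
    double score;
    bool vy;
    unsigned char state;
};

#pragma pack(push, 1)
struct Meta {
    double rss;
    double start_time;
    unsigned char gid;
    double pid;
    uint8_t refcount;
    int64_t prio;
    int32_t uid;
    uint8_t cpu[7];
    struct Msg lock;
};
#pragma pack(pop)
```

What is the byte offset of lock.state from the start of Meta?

Msg: score at 0 (size 8, align 8) → ends 8; vy at 8 (size 1, align 1) → ends 9; state at 9 (size 1, align 1) → ends 10; tail pad 6 to reach multiple of 8; total 16 bytes, alignment 8
rss at 0 (size 8, align 1) → ends 8
start_time at 8 (size 8, align 1) → ends 16
gid at 16 (size 1, align 1) → ends 17
pid at 17 (size 8, align 1) → ends 25
refcount at 25 (size 1, align 1) → ends 26
prio at 26 (size 8, align 1) → ends 34
uid at 34 (size 4, align 1) → ends 38
cpu at 38 (size 7, align 1) → ends 45
lock at 45 (size 16, align 1) → ends 61
within Msg: state at 9
45 + 9 = 54

54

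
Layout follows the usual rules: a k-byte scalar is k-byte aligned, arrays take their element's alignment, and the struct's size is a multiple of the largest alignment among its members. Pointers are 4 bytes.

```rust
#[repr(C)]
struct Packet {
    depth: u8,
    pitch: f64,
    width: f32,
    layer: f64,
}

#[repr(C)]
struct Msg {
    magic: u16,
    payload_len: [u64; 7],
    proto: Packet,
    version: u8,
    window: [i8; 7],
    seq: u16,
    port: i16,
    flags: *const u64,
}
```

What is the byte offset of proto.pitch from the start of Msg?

72

Packet: depth at 0 (size 1, align 1) → ends 1; pad 7 to align 8 for pitch; pitch at 8 (size 8, align 8) → ends 16; width at 16 (size 4, align 4) → ends 20; pad 4 to align 8 for layer; layer at 24 (size 8, align 8) → ends 32; total 32 bytes, alignment 8
magic at 0 (size 2, align 2) → ends 2
pad 6 to align 8 for payload_len
payload_len at 8 (size 56, align 8) → ends 64
proto at 64 (size 32, align 8) → ends 96
within Packet: pitch at 8
64 + 8 = 72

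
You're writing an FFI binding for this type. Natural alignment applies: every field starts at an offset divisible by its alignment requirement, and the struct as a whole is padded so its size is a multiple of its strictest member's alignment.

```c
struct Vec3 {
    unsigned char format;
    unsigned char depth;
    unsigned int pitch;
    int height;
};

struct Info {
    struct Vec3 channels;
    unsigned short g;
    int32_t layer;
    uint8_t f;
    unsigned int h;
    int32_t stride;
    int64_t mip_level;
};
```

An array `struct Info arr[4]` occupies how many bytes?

160

Vec3: format at 0 (size 1, align 1) → ends 1; depth at 1 (size 1, align 1) → ends 2; pad 2 to align 4 for pitch; pitch at 4 (size 4, align 4) → ends 8; height at 8 (size 4, align 4) → ends 12; total 12 bytes, alignment 4
channels at 0 (size 12, align 4) → ends 12
g at 12 (size 2, align 2) → ends 14
pad 2 to align 4 for layer
layer at 16 (size 4, align 4) → ends 20
f at 20 (size 1, align 1) → ends 21
pad 3 to align 4 for h
h at 24 (size 4, align 4) → ends 28
stride at 28 (size 4, align 4) → ends 32
mip_level at 32 (size 8, align 8) → ends 40
total 40 bytes, alignment 8
array of 4: 4 × 40 = 160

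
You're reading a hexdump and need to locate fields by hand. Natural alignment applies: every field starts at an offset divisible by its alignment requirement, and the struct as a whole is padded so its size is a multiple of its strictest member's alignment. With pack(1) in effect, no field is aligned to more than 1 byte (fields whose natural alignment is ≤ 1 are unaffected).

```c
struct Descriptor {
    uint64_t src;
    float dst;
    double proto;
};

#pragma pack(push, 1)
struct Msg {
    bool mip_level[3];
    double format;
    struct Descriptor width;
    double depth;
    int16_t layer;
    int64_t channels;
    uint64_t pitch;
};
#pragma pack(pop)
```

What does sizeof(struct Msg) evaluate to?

61

Descriptor: 0..8  src  (8B, 8-aligned); 8..12  dst  (4B, 4-aligned); 12..16  -- padding (4B); 16..24  proto  (8B, 8-aligned); sizeof = 24, alignof = 8
0..3  mip_level  (3B, 1-aligned)
3..11  format  (8B, 1-aligned)
11..35  width  (24B, 1-aligned)
35..43  depth  (8B, 1-aligned)
43..45  layer  (2B, 1-aligned)
45..53  channels  (8B, 1-aligned)
53..61  pitch  (8B, 1-aligned)
sizeof = 61, alignof = 1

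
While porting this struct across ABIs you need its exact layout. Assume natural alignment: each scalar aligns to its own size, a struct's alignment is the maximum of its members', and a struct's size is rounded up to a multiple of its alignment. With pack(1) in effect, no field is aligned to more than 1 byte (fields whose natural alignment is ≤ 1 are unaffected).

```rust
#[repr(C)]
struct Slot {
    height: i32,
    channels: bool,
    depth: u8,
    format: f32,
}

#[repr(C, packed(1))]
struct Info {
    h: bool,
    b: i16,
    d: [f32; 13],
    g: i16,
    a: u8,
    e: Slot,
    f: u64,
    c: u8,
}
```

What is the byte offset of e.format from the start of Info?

66

Slot: height at 0 (size 4, align 4) → ends 4; channels at 4 (size 1, align 1) → ends 5; depth at 5 (size 1, align 1) → ends 6; pad 2 to align 4 for format; format at 8 (size 4, align 4) → ends 12; total 12 bytes, alignment 4
h at 0 (size 1, align 1) → ends 1
b at 1 (size 2, align 1) → ends 3
d at 3 (size 52, align 1) → ends 55
g at 55 (size 2, align 1) → ends 57
a at 57 (size 1, align 1) → ends 58
e at 58 (size 12, align 1) → ends 70
within Slot: format at 8
58 + 8 = 66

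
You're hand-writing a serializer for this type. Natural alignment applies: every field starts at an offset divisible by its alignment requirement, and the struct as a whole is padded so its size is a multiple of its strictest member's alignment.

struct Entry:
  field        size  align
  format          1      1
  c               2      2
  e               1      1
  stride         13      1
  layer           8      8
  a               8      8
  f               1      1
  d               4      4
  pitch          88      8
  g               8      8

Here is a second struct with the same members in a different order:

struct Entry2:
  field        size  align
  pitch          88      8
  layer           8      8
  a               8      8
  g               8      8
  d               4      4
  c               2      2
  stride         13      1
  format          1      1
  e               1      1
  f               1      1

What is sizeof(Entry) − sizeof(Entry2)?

@0: format [1B, align 1] → 1
+1 pad (align 2)
@2: c [2B, align 2] → 4
@4: e [1B, align 1] → 5
@5: stride [13B, align 1] → 18
+6 pad (align 8)
@24: layer [8B, align 8] → 32
@32: a [8B, align 8] → 40
@40: f [1B, align 1] → 41
+3 pad (align 4)
@44: d [4B, align 4] → 48
@48: pitch [88B, align 8] → 136
@136: g [8B, align 8] → 144
size 144, align 8
— Entry2 —
@0: pitch [88B, align 8] → 88
@88: layer [8B, align 8] → 96
@96: a [8B, align 8] → 104
@104: g [8B, align 8] → 112
@112: d [4B, align 4] → 116
@116: c [2B, align 2] → 118
@118: stride [13B, align 1] → 131
@131: format [1B, align 1] → 132
@132: e [1B, align 1] → 133
@133: f [1B, align 1] → 134
+2 tail pad (align 8)
size 136, align 8
144 − 136 = 8

8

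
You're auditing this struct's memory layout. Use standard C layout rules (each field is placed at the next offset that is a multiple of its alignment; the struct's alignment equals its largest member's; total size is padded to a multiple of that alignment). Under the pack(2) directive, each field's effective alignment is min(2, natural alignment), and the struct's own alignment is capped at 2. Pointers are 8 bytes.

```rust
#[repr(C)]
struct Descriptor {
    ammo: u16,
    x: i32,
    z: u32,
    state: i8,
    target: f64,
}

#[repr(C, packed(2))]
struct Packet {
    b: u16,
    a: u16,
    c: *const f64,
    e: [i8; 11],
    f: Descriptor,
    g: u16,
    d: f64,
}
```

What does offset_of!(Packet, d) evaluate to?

50

Descriptor: @0: ammo [2B, align 2] → 2; +2 pad (align 4); @4: x [4B, align 4] → 8; @8: z [4B, align 4] → 12; @12: state [1B, align 1] → 13; +3 pad (align 8); @16: target [8B, align 8] → 24; size 24, align 8
@0: b [2B, align 2] → 2
@2: a [2B, align 2] → 4
@4: c [8B, align 2] → 12
@12: e [11B, align 1] → 23
+1 pad (align 2)
@24: f [24B, align 2] → 48
@48: g [2B, align 2] → 50
@50: d [8B, align 2] → 58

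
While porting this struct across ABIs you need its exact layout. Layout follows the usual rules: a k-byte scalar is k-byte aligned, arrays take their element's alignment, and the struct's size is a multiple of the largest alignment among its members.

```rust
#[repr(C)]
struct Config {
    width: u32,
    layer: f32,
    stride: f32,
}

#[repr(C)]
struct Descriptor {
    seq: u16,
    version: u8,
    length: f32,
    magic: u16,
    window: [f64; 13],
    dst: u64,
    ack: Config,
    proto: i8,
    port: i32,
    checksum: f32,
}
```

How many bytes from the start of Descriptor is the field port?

144

Config: @0: width [4B, align 4] → 4; @4: layer [4B, align 4] → 8; @8: stride [4B, align 4] → 12; size 12, align 4
@0: seq [2B, align 2] → 2
@2: version [1B, align 1] → 3
+1 pad (align 4)
@4: length [4B, align 4] → 8
@8: magic [2B, align 2] → 10
+6 pad (align 8)
@16: window [104B, align 8] → 120
@120: dst [8B, align 8] → 128
@128: ack [12B, align 4] → 140
@140: proto [1B, align 1] → 141
+3 pad (align 4)
@144: port [4B, align 4] → 148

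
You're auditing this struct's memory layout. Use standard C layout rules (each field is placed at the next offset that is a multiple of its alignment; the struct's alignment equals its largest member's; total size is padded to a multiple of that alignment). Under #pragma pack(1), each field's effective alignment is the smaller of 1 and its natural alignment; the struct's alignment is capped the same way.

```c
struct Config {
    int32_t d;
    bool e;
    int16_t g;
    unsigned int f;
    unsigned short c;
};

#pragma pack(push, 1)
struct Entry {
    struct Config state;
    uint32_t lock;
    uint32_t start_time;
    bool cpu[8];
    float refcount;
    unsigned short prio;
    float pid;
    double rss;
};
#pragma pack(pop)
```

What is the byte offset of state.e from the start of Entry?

Config: 0..4  d  (4B, 4-aligned); 4..5  e  (1B, 1-aligned); 5..6  -- padding (1B); 6..8  g  (2B, 2-aligned); 8..12  f  (4B, 4-aligned); 12..14  c  (2B, 2-aligned); 14..16  -- tail padding (2B); sizeof = 16, alignof = 4
0..16  state  (16B, 1-aligned)
within Config: e at 4
0 + 4 = 4

4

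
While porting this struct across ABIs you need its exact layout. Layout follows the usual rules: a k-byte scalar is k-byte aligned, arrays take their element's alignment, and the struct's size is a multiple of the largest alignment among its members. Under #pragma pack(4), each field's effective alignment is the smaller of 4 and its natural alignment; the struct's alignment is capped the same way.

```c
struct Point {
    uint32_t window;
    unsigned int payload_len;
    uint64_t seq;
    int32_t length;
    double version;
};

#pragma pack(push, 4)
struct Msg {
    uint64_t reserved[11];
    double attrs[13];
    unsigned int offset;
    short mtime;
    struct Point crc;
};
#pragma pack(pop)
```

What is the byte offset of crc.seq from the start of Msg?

208

Point: 0..4  window  (4B, 4-aligned); 4..8  payload_len  (4B, 4-aligned); 8..16  seq  (8B, 8-aligned); 16..20  length  (4B, 4-aligned); 20..24  -- padding (4B); 24..32  version  (8B, 8-aligned); sizeof = 32, alignof = 8
0..88  reserved  (88B, 4-aligned)
88..192  attrs  (104B, 4-aligned)
192..196  offset  (4B, 4-aligned)
196..198  mtime  (2B, 2-aligned)
198..200  -- padding (2B)
200..232  crc  (32B, 4-aligned)
within Point: seq at 8
200 + 8 = 208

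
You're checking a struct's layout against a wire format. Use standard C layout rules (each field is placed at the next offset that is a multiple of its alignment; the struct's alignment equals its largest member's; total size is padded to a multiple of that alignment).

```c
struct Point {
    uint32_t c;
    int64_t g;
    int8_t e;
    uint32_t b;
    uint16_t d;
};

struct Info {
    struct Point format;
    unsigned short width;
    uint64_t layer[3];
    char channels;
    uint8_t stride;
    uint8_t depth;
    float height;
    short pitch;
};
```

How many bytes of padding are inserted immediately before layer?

Point: 0..4  c  (4B, 4-aligned); 4..8  -- padding (4B); 8..16  g  (8B, 8-aligned); 16..17  e  (1B, 1-aligned); 17..20  -- padding (3B); 20..24  b  (4B, 4-aligned); 24..26  d  (2B, 2-aligned); 26..32  -- tail padding (6B); sizeof = 32, alignof = 8
0..32  format  (32B, 8-aligned)
32..34  width  (2B, 2-aligned)
34..40  -- padding (6B)
40..64  layer  (24B, 8-aligned)

6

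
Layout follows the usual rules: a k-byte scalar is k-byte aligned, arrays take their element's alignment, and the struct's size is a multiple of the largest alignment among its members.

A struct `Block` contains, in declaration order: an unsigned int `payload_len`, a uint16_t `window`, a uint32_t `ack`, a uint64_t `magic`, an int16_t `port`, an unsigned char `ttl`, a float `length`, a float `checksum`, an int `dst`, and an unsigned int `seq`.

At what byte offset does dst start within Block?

@0: payload_len [4B, align 4] → 4
@4: window [2B, align 2] → 6
+2 pad (align 4)
@8: ack [4B, align 4] → 12
+4 pad (align 8)
@16: magic [8B, align 8] → 24
@24: port [2B, align 2] → 26
@26: ttl [1B, align 1] → 27
+1 pad (align 4)
@28: length [4B, align 4] → 32
@32: checksum [4B, align 4] → 36
@36: dst [4B, align 4] → 40

36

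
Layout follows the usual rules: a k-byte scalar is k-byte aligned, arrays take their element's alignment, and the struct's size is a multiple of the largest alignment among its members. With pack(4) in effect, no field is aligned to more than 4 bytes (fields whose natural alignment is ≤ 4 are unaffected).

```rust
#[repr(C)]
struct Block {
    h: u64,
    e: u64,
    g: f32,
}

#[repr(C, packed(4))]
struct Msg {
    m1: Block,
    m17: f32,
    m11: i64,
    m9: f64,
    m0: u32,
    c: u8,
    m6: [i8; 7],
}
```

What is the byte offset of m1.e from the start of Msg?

8

Block: @0: h [8B, align 8] → 8; @8: e [8B, align 8] → 16; @16: g [4B, align 4] → 20; +4 tail pad (align 8); size 24, align 8
@0: m1 [24B, align 4] → 24
within Block: e at 8
0 + 8 = 8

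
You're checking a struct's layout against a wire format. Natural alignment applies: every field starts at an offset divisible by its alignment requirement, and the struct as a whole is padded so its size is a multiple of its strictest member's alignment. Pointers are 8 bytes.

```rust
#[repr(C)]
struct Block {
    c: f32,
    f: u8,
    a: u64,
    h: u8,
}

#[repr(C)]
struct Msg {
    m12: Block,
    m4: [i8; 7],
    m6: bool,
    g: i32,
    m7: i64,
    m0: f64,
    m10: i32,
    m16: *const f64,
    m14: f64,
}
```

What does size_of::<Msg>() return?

Block: @0: c [4B, align 4] → 4; @4: f [1B, align 1] → 5; +3 pad (align 8); @8: a [8B, align 8] → 16; @16: h [1B, align 1] → 17; +7 tail pad (align 8); size 24, align 8
@0: m12 [24B, align 8] → 24
@24: m4 [7B, align 1] → 31
@31: m6 [1B, align 1] → 32
@32: g [4B, align 4] → 36
+4 pad (align 8)
@40: m7 [8B, align 8] → 48
@48: m0 [8B, align 8] → 56
@56: m10 [4B, align 4] → 60
+4 pad (align 8)
@64: m16 [8B, align 8] → 72
@72: m14 [8B, align 8] → 80
size 80, align 8

80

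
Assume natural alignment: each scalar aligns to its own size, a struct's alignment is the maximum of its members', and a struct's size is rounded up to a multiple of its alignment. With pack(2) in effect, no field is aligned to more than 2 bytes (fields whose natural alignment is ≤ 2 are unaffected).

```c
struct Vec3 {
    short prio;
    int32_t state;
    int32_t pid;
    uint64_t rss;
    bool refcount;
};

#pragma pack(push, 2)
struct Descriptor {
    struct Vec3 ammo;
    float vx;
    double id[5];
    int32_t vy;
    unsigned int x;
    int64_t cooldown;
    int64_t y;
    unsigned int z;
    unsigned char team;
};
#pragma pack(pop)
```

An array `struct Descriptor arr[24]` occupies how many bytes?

2544

Vec3: prio at 0 (size 2, align 2) → ends 2; pad 2 to align 4 for state; state at 4 (size 4, align 4) → ends 8; pid at 8 (size 4, align 4) → ends 12; pad 4 to align 8 for rss; rss at 16 (size 8, align 8) → ends 24; refcount at 24 (size 1, align 1) → ends 25; tail pad 7 to reach multiple of 8; total 32 bytes, alignment 8
ammo at 0 (size 32, align 2) → ends 32
vx at 32 (size 4, align 2) → ends 36
id at 36 (size 40, align 2) → ends 76
vy at 76 (size 4, align 2) → ends 80
x at 80 (size 4, align 2) → ends 84
cooldown at 84 (size 8, align 2) → ends 92
y at 92 (size 8, align 2) → ends 100
z at 100 (size 4, align 2) → ends 104
team at 104 (size 1, align 1) → ends 105
tail pad 1 to reach multiple of 2
total 106 bytes, alignment 2
array of 24: 24 × 106 = 2544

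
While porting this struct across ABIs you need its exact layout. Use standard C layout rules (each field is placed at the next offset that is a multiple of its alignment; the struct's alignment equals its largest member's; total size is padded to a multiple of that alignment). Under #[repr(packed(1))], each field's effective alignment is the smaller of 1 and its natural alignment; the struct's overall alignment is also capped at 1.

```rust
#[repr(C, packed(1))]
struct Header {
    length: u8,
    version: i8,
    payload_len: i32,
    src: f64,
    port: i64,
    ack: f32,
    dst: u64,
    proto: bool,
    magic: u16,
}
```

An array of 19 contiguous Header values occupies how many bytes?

703

length at 0 (size 1, align 1) → ends 1
version at 1 (size 1, align 1) → ends 2
payload_len at 2 (size 4, align 1) → ends 6
src at 6 (size 8, align 1) → ends 14
port at 14 (size 8, align 1) → ends 22
ack at 22 (size 4, align 1) → ends 26
dst at 26 (size 8, align 1) → ends 34
proto at 34 (size 1, align 1) → ends 35
magic at 35 (size 2, align 1) → ends 37
total 37 bytes, alignment 1
array of 19: 19 × 37 = 703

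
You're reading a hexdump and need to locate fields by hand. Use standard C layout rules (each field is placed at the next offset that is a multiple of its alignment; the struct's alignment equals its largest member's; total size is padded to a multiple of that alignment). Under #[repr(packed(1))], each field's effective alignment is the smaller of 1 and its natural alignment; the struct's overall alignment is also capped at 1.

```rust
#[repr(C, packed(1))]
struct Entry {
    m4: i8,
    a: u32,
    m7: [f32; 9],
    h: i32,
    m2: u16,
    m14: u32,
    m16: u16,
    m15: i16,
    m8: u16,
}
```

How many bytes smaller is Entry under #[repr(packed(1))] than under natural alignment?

natural layout:
  @0: m4 [1B, align 1] → 1
  +3 pad (align 4)
  @4: a [4B, align 4] → 8
  @8: m7 [36B, align 4] → 44
  @44: h [4B, align 4] → 48
  @48: m2 [2B, align 2] → 50
  +2 pad (align 4)
  @52: m14 [4B, align 4] → 56
  @56: m16 [2B, align 2] → 58
  @58: m15 [2B, align 2] → 60
  @60: m8 [2B, align 2] → 62
  +2 tail pad (align 4)
  size 64, align 4
packed(1) layout:
  @0: m4 [1B, align 1] → 1
  @1: a [4B, align 1] → 5
  @5: m7 [36B, align 1] → 41
  @41: h [4B, align 1] → 45
  @45: m2 [2B, align 1] → 47
  @47: m14 [4B, align 1] → 51
  @51: m16 [2B, align 1] → 53
  @53: m15 [2B, align 1] → 55
  @55: m8 [2B, align 1] → 57
  size 57, align 1
64 − 57 = 7

7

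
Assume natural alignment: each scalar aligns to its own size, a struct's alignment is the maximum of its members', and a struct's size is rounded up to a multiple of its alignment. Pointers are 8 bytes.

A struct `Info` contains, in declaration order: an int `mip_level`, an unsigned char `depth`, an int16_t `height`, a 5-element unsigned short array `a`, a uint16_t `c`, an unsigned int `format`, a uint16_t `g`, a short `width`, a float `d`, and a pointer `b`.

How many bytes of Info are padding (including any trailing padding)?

mip_level at 0 (size 4, align 4) → ends 4
depth at 4 (size 1, align 1) → ends 5
pad 1 to align 2 for height
height at 6 (size 2, align 2) → ends 8
a at 8 (size 10, align 2) → ends 18
c at 18 (size 2, align 2) → ends 20
format at 20 (size 4, align 4) → ends 24
g at 24 (size 2, align 2) → ends 26
width at 26 (size 2, align 2) → ends 28
d at 28 (size 4, align 4) → ends 32
b at 32 (size 8, align 8) → ends 40
total 40 bytes, alignment 8
data bytes 39, size 40 → padding 1

1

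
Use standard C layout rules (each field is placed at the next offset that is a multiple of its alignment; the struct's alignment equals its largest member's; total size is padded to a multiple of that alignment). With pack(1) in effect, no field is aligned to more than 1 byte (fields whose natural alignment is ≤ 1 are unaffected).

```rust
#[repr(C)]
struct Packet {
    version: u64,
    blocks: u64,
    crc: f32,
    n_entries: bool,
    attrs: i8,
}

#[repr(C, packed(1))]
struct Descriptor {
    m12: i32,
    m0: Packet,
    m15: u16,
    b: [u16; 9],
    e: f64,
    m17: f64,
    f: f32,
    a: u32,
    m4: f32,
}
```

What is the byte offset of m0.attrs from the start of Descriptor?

25

Packet: @0: version [8B, align 8] → 8; @8: blocks [8B, align 8] → 16; @16: crc [4B, align 4] → 20; @20: n_entries [1B, align 1] → 21; @21: attrs [1B, align 1] → 22; +2 tail pad (align 8); size 24, align 8
@0: m12 [4B, align 1] → 4
@4: m0 [24B, align 1] → 28
within Packet: attrs at 21
4 + 21 = 25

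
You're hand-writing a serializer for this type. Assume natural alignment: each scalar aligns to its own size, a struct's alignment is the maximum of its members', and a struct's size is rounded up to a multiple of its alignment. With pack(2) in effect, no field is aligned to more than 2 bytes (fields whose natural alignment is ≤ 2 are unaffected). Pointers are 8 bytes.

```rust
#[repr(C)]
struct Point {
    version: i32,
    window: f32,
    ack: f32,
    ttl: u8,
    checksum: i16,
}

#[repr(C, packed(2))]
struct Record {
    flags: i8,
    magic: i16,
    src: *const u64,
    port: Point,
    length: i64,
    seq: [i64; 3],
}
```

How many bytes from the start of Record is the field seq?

Point: @0: version [4B, align 4] → 4; @4: window [4B, align 4] → 8; @8: ack [4B, align 4] → 12; @12: ttl [1B, align 1] → 13; +1 pad (align 2); @14: checksum [2B, align 2] → 16; size 16, align 4
@0: flags [1B, align 1] → 1
+1 pad (align 2)
@2: magic [2B, align 2] → 4
@4: src [8B, align 2] → 12
@12: port [16B, align 2] → 28
@28: length [8B, align 2] → 36
@36: seq [24B, align 2] → 60

36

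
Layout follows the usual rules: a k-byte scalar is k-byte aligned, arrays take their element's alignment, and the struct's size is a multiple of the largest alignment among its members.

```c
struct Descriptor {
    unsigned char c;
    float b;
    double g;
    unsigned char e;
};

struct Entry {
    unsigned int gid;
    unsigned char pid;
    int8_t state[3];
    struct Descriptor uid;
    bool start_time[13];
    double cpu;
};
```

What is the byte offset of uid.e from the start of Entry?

24

Descriptor: c at 0 (size 1, align 1) → ends 1; pad 3 to align 4 for b; b at 4 (size 4, align 4) → ends 8; g at 8 (size 8, align 8) → ends 16; e at 16 (size 1, align 1) → ends 17; tail pad 7 to reach multiple of 8; total 24 bytes, alignment 8
gid at 0 (size 4, align 4) → ends 4
pid at 4 (size 1, align 1) → ends 5
state at 5 (size 3, align 1) → ends 8
uid at 8 (size 24, align 8) → ends 32
within Descriptor: e at 16
8 + 16 = 24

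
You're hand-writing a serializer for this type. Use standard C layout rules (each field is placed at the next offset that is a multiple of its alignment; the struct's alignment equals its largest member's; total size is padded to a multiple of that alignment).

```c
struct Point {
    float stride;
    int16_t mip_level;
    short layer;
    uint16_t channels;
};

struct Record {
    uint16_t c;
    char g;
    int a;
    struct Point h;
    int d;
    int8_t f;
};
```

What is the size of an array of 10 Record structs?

Point: stride at 0 (size 4, align 4) → ends 4; mip_level at 4 (size 2, align 2) → ends 6; layer at 6 (size 2, align 2) → ends 8; channels at 8 (size 2, align 2) → ends 10; tail pad 2 to reach multiple of 4; total 12 bytes, alignment 4
c at 0 (size 2, align 2) → ends 2
g at 2 (size 1, align 1) → ends 3
pad 1 to align 4 for a
a at 4 (size 4, align 4) → ends 8
h at 8 (size 12, align 4) → ends 20
d at 20 (size 4, align 4) → ends 24
f at 24 (size 1, align 1) → ends 25
tail pad 3 to reach multiple of 4
total 28 bytes, alignment 4
array of 10: 10 × 28 = 280

280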